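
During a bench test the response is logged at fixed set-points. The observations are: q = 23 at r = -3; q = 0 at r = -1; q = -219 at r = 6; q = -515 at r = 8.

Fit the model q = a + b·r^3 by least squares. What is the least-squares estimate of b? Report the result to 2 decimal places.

Sums needed: Σ1 = 4, Σr^3 = 700, Σr^3·r^3 = 309530.
And Σq = -711, Σr^3·q = -311605.
AᵀA·[a, b]ᵀ = Aᵀq becomes [[4, 700]; [700, 309530]]·[a, b]ᵀ = [-711, -311605]ᵀ.
Δ = 4·309530 − 700² = 748120.
a = ((-711)·309530 − 700·(-311605))/748120 = -195233/74812; b = (4·(-311605) − 700·(-711))/748120 = -18718/18703.

b = -1.00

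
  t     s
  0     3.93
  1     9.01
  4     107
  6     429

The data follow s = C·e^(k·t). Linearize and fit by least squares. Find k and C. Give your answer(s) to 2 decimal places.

Taking logs, ln s = k·t + ln C, so regress ln s on t.
Over the data: Σt = 11.0000, Σ(t)² = 53.0000, Σln s = 14.3013, Σt·ln s = 57.2584.
Normal system: [[53.0000, 11.0000]; [11.0000, 4]]·[k, ln C]ᵀ = [57.2584, 14.3013]ᵀ.
Δ = 53.0000·4 − (11.0000)² = 91.0000; k = (57.2584·4 − 11.0000·14.3013)/91.0000 = 0.78813, ln C = (53.0000·14.3013 − 11.0000·57.2584)/91.0000 = 1.40796, so C = exp(1.40796) = 4.08761.

k = 0.79, C = 4.09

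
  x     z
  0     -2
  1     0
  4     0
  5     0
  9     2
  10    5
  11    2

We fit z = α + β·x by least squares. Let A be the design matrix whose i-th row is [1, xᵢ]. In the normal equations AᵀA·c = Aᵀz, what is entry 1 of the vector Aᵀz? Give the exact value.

7

Entry 1 ↔ basis 1, so (Aᵀz)_{1} = Σᵢ zᵢ = (1)·(-2) + (1)·(0) + (1)·(0) + (1)·(0) + (1)·(2) + (1)·(5) + (1)·(2) = 7.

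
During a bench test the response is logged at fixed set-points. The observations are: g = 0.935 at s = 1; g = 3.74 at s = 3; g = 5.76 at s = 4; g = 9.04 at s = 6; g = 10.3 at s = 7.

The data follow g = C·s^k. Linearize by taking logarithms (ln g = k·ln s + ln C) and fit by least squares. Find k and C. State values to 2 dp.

Linearized form: ln g = k·ln s + ln C. From the 5 transformed points,
XᵀX = [[10.1257, 6.2226]; [6.2226, 5]], rhs = [12.3595, 7.5366]ᵀ  (here Σln s = 6.2226, Σ(ln s)² = 10.1257, Σln g = 7.5366, Σln s·ln g = 12.3595).
Solving (det = 11.9082): k = 1.25125, ln C = -0.04988, so C = exp(-0.04988) = 0.95134.

k = 1.25, C = 0.95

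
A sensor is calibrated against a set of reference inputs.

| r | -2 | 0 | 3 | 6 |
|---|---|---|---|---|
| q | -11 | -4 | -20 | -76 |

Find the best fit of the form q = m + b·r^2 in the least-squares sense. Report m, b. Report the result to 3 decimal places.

m = -3.022, b = -2.019

Setting ∂/∂m … = 0 gives: 4·m + 49·b = -111;  49·m + 1393·b = -2960.
det = 4·1393 − 49² = 3171.
m = ((-111)·1393 − 49·(-2960))/3171 = -1369/453; b = (4·(-2960) − 49·(-111))/3171 = -6401/3171.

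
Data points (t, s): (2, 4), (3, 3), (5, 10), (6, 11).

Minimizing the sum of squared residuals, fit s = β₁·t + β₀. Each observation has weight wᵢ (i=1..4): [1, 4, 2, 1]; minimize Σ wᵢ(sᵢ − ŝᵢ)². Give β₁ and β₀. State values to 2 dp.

β₁ = 2.50, β₀ = -3.50

The normal equations are: 126·β₁ + 30·β₀ = 210;  30·β₁ + 8·β₀ = 47.
Δ = 126·8 − 30² = 108.
β₁ = (210·8 − 30·47)/108 = 5/2; β₀ = (126·47 − 30·210)/108 = -7/2.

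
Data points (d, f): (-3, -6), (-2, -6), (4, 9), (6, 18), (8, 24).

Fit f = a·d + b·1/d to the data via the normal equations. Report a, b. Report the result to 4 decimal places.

AᵀA·[a, b]ᵀ = Aᵀf reads: 129·a + 5·b = 366;  5·a + (269/576)·b = 53/4.
(Σd·d = 129, Σd·1/d = 5, Σ1/d·1/d = 269/576, Σd·f = 366, Σ1/d·f = 53/4.)
det = 129·(269/576) − 5² = 6767/192.
a = (366·(269/576) − 5·(53/4))/(6767/192) = 20098/6767; b = (129·(53/4) − 5·366)/(6767/192) = -23184/6767.

a = 2.9700, b = -3.4260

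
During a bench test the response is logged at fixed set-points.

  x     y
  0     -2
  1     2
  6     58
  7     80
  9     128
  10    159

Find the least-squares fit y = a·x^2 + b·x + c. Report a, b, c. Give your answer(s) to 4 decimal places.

Normal-equation sums: Σx^2·x^2 = 20259, Σx^2·x = 2289, Σx^2 = 267, Σx·x = 267, Σx = 33, Σ1 = 6.
And Σx^2·y = 32278, Σx·y = 3652, Σy = 425.
Inverting the 3×3 Gram matrix, [a, b, c]ᵀ = [21401/14352, 15277/14352, -2471/1794]ᵀ.

a = 1.4912, b = 1.0645, c = -1.3774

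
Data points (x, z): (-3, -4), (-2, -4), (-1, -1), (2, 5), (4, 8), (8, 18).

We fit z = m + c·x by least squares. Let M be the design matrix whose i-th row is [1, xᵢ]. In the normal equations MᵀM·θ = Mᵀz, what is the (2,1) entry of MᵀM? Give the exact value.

8

Row 2 ↔ basis x, column 1 ↔ basis 1, so (MᵀM)_{2,1} = Σᵢ x = (-3)·(1) + (-2)·(1) + (-1)·(1) + (2)·(1) + (4)·(1) + (8)·(1) = 8.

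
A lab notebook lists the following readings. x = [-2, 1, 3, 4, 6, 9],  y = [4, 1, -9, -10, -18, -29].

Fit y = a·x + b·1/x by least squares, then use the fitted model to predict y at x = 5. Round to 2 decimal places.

ŷ = -15.09

Entries of AᵀA: Σx·x = 147, Σx·1/x = 6, Σ1/x·1/x = 1897/1296.
Moment sums: Σx·y = -443, Σ1/x·y = -229/18.
Determinant 147·(1897/1296) − 6² = 77401/432.
a = ((-443)·(1897/1296) − 6·(-229/18))/(77401/432) = -25567/8007; b = (147·(-229/18) − 6·(-443))/(77401/432) = 11736/2669.
At x = 5: ŷ = (-25567/8007)·(5) + (11736/2669)·(1/5) = -603967/40035.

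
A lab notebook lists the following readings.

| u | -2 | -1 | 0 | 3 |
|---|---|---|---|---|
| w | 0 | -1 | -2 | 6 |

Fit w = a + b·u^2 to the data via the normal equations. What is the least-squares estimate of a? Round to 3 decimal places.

a = -2.286

From the data, Σ1 = 4, Σu^2 = 14, Σu^2·u^2 = 98.
And Σw = 3, Σu^2·w = 53.
Normal equations: [[4, 14]; [14, 98]]·[a, b]ᵀ = [3, 53]ᵀ.
Eliminating b: 98·(row 1) − 14·(row 2) gives 196·a = 98·3 − 14·53 = -448, so a = -16/7.
Then b = (53 − 14·(-16/7))/98 = 85/98.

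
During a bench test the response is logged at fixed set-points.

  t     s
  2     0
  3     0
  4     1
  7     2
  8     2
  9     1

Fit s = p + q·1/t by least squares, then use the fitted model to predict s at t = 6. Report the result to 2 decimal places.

Forming MᵀM = [[6, 737/504]; [737/504, 119893/254016]] and Mᵀs = [6, 113/126]ᵀ gives MᵀM·[p, q]ᵀ = Mᵀs.
det = 6·(119893/254016) − (737/504)² = 176189/254016.
p = (6·(119893/254016) − (737/504)·(113/126))/(176189/254016) = 386234/176189; q = (6·(113/126) − (737/504)·6)/(176189/254016) = -861840/176189.
At t = 6: ŝ = (386234/176189)·(1) + (-861840/176189)·(1/6) = 242594/176189.

ŝ = 1.38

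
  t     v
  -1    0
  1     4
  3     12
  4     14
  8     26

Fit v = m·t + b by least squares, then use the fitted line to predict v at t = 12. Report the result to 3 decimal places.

From the data, Σt·t = 91, Σt = 15, Σ1 = 5.
Moment sums: Σt·v = 304, Σv = 56.
Determinant 91·5 − 15² = 230.
m = (304·5 − 15·56)/230 = 68/23; b = (91·56 − 15·304)/230 = 268/115.
At t = 12: v̂ = (68/23)·(12) + (268/115)·(1) = 4348/115.

v̂ = 37.809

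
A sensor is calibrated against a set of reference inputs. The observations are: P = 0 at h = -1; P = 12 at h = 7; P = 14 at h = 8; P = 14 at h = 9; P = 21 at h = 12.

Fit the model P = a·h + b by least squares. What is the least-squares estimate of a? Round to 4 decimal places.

MᵀM·[a, b]ᵀ = MᵀP reads: 339·a + 35·b = 574;  35·a + 5·b = 61.
Eliminating b: 5·(row 1) − 35·(row 2) gives 470·a = 5·574 − 35·61 = 735, so a = 147/94.
Then b = (61 − 35·(147/94))/5 = 589/470.

a = 1.5638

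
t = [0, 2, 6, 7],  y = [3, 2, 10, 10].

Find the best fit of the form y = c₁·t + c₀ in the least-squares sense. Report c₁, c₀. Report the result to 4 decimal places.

Sums needed: Σt·t = 89, Σt = 15, Σ1 = 4.
Moment sums: Σt·y = 134, Σy = 25.
So MᵀM·[c₁, c₀]ᵀ = Mᵀy: [[89, 15]; [15, 4]]·[c₁, c₀]ᵀ = [134, 25]ᵀ.
Δ = 89·4 − 15² = 131.
c₁ = (134·4 − 15·25)/131 = 161/131; c₀ = (89·25 − 15·134)/131 = 215/131.

c₁ = 1.2290, c₀ = 1.6412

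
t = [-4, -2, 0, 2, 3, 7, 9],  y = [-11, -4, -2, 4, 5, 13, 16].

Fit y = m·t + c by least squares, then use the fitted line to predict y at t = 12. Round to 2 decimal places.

ŷ = 22.96

XᵀX·[m, c]ᵀ = Xᵀy reads: 163·m + 15·c = 310;  15·m + 7·c = 21.
Determinant 163·7 − 15² = 916.
m = (310·7 − 15·21)/916 = 1855/916; c = (163·21 − 15·310)/916 = -1227/916.
At t = 12: ŷ = (1855/916)·(12) + (-1227/916)·(1) = 21033/916.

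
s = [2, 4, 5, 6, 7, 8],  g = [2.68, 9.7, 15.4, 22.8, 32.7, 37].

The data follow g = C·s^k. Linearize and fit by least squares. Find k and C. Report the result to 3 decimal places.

k = 1.945, C = 0.684

With ln gᵢ as the transformed response and ln sᵢ as the regressor:
AᵀA = [[16.3136, 9.5060]; [9.5060, 6]], rhs = [28.1312, 16.2174]ᵀ  (here Σln s = 9.5060, Σ(ln s)² = 16.3136, Σln g = 16.2174, Σln s·ln g = 28.1312).
Solving (det = 7.5177): k = 1.94538, ln C = -0.37923, so C = exp(-0.37923) = 0.68439.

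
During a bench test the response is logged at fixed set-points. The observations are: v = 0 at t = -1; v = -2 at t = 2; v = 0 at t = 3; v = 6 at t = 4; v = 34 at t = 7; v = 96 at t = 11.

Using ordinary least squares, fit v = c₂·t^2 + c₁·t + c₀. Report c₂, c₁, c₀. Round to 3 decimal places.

The normal system XᵀX·[c₂, c₁, c₀]ᵀ = Xᵀv is [[17396, 1772, 200]; [1772, 200, 26]; [200, 26, 6]]·[c₂, c₁, c₀]ᵀ = [13370, 1314, 134]ᵀ.
Row-reducing yields c₂ = 17047/17610, c₁ = -14423/8805, c₀ = -8324/2935.

c₂ = 0.968, c₁ = -1.638, c₀ = -2.836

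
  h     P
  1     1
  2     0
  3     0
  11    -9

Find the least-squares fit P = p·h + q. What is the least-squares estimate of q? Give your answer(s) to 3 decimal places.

q = 2.335

MᵀM·[p, q]ᵀ = MᵀP reads: 135·p + 17·q = -98;  17·p + 4·q = -8.
det = 135·4 − 17² = 251.
p = ((-98)·4 − 17·(-8))/251 = -256/251; q = (135·(-8) − 17·(-98))/251 = 586/251.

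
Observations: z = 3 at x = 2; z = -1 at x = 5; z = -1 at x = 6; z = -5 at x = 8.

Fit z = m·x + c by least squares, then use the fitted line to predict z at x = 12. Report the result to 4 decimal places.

With design matrix A, AᵀA = [[129, 21]; [21, 4]] and Aᵀz = [-45, -4]ᵀ.
Eliminating c: 4·(row 1) − 21·(row 2) gives 75·m = 4·(-45) − 21·(-4) = -96, so m = -32/25.
Then c = ((-4) − 21·(-32/25))/4 = 143/25.
At x = 12: ẑ = (-32/25)·(12) + (143/25)·(1) = -241/25.

ẑ = -9.6400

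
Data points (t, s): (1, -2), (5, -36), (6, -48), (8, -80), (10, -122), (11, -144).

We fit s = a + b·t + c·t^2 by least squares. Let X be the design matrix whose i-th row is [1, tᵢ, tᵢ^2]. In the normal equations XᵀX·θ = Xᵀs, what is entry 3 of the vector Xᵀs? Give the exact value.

Entry 3 ↔ basis t^2, so (Xᵀs)_{3} = Σᵢ (t^2)·sᵢ = (1)·(-2) + (25)·(-36) + (36)·(-48) + (64)·(-80) + (100)·(-122) + (121)·(-144) = -37374.

-37374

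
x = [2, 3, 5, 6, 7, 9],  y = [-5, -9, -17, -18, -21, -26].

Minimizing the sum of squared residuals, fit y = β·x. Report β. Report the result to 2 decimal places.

β = -3.00

AᵀA·[β]ᵀ = Aᵀy reads: 204·β = -611.
Hence β = -611 / 204 ≈ -2.9951.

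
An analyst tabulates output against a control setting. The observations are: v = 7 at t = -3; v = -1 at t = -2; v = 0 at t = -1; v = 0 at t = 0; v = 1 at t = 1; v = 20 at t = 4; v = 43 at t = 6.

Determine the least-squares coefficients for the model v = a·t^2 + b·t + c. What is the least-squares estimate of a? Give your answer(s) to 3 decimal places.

Sums needed: Σt^2·t^2 = 1651, Σt^2·t = 245, Σt^2 = 67, Σt·t = 67, Σt = 5, Σ1 = 7.
Right-hand side: Σt^2·v = 1928, Σt·v = 320, Σv = 70.
Row-reducing yields a = 1937/1836, b = 1795/1836, c = -43/54.

a = 1.055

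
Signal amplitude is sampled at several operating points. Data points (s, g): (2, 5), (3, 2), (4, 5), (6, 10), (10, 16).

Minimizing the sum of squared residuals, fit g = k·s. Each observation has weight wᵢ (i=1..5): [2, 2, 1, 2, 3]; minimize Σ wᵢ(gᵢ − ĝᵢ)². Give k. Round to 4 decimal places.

k = 1.5749

Entries of XᵀWX: Σwᵢ·s·s = 414.
And Σwᵢ·s·g = 652.
k = 652/414 = 1.57488.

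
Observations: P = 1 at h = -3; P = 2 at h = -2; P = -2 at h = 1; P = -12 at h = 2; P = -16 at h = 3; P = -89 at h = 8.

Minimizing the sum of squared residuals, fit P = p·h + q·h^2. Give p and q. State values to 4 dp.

p = -3.0627, q = -1.0025

MᵀM·[p, q]ᵀ = MᵀP reads: 91·p + 513·q = -793;  513·p + 4291·q = -5873.
det = 91·4291 − 513² = 127312.
p = ((-793)·4291 − 513·(-5873))/127312 = -194957/63656; q = (91·(-5873) − 513·(-793))/127312 = -63817/63656.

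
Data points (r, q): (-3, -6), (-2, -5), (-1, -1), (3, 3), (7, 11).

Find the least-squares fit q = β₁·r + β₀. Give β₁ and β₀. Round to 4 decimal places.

β₁ = 1.6483, β₀ = -0.9186

Compute the Gram sums: Σr·r = 72, Σr = 4, Σ1 = 5.
And Σr·q = 115, Σq = 2.
Determinant 72·5 − 4² = 344.
β₁ = (115·5 − 4·2)/344 = 567/344; β₀ = (72·2 − 4·115)/344 = -79/86.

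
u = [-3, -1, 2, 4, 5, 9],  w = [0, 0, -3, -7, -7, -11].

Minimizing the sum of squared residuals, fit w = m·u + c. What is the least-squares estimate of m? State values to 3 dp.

m = -1.000

Normal-equation sums: Σu·u = 136, Σu = 16, Σ1 = 6.
For Xᵀw: Σu·w = -168, Σw = -28.
Eliminating c: 6·(row 1) − 16·(row 2) gives 560·m = 6·(-168) − 16·(-28) = -560, so m = -1.
Then c = ((-28) − 16·(-1))/6 = -2.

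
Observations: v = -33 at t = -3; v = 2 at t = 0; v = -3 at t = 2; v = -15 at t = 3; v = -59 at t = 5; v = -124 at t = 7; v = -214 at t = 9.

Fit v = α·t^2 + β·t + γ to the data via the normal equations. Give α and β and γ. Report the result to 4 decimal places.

With design matrix X, XᵀX = [[9765, 1205, 177]; [1205, 177, 23]; [177, 23, 7]] and Xᵀv = [-25329, -3041, -446]ᵀ.
Solving the 3×3 system (Gaussian elimination) gives α = -1550411/517426, β = 1491975/517426, γ = 51293/19901.

α = -2.9964, β = 2.8835, γ = 2.5774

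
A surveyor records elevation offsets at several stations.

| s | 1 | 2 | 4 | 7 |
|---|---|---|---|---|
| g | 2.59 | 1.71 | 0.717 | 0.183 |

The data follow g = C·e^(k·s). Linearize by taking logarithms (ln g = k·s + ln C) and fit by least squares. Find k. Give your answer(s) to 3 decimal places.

Let Y = ln g. Fitting Y = k·s + ln C by least squares:
AᵀA = [[70.0000, 14.0000]; [14.0000, 4]], rhs = [-11.1940, -0.5428]ᵀ  (here Σs = 14.0000, Σ(s)² = 70.0000, Σln g = -0.5428, Σs·ln g = -11.1940).
Solving (det = 84.0000): k = -0.44258, ln C = 1.41333.

k = -0.443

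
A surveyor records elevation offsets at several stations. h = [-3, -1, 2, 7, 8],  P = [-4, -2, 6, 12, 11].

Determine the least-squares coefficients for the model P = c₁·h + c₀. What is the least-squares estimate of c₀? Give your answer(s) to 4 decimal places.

The normal system XᵀX·[c₁, c₀]ᵀ = XᵀP is [[127, 13]; [13, 5]]·[c₁, c₀]ᵀ = [198, 23]ᵀ.
Δ = 127·5 − 13² = 466.
c₁ = (198·5 − 13·23)/466 = 691/466; c₀ = (127·23 − 13·198)/466 = 347/466.

c₀ = 0.7446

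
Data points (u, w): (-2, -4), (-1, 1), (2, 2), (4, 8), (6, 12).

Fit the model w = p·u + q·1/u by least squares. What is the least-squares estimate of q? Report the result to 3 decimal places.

q = -2.902

AᵀA·[p, q]ᵀ = Aᵀw reads: 61·p + 5·q = 115;  5·p + (229/144)·q = 6.
Eliminating q: (229/144)·(row 1) − 5·(row 2) gives (10369/144)·p = (229/144)·115 − 5·6 = 22015/144, so p = 22015/10369.
Then q = (6 − 5·(22015/10369))/(229/144) = -30096/10369.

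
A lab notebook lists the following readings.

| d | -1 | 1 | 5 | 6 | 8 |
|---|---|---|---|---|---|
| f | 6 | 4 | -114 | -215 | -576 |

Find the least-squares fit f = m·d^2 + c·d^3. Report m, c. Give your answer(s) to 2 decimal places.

m = 2.99, c = -1.50

The normal system AᵀA·[m, c]ᵀ = Aᵀf is [[6019, 43669]; [43669, 324427]]·[m, c]ᵀ = [-47444, -355604]ᵀ.
Eliminating c: 324427·(row 1) − 43669·(row 2) gives 45744552·m = 324427·(-47444) − 43669·(-355604) = 136756488, so m = 5698187/1906023.
Then c = ((-355604) − 43669·(5698187/1906023))/324427 = -2856185/1906023.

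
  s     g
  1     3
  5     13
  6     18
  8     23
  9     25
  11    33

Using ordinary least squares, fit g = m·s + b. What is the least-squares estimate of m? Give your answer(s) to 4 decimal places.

m = 2.9565

Normal-equation sums: Σs·s = 328, Σs = 40, Σ1 = 6.
Right-hand side: Σs·g = 948, Σg = 115.
AᵀA·[m, b]ᵀ = Aᵀg becomes [[328, 40]; [40, 6]]·[m, b]ᵀ = [948, 115]ᵀ.
Δ = 328·6 − 40² = 368.
m = (948·6 − 40·115)/368 = 68/23; b = (328·115 − 40·948)/368 = -25/46.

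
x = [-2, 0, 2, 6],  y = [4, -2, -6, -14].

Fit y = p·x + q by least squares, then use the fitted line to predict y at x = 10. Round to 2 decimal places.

ŷ = -23.20

From the data, Σx·x = 44, Σx = 6, Σ1 = 4.
Right-hand side: Σx·y = -104, Σy = -18.
MᵀM·[p, q]ᵀ = Mᵀy becomes [[44, 6]; [6, 4]]·[p, q]ᵀ = [-104, -18]ᵀ.
Eliminating q: 4·(row 1) − 6·(row 2) gives 140·p = 4·(-104) − 6·(-18) = -308, so p = -11/5.
Then q = ((-18) − 6·(-11/5))/4 = -6/5.
At x = 10: ŷ = (-11/5)·(10) + (-6/5)·(1) = -116/5.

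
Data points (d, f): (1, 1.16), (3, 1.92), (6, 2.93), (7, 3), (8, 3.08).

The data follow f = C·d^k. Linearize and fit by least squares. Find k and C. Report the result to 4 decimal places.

Linearized form: ln f = k·ln d + ln C. From the 5 transformed points,
Σln d = 6.9157, Σ(ln d)² = 12.5280, Σln f = 4.0993, Σln d·ln f = 7.1198.
Equations: 12.5280·k + 6.9157·ln C = 7.1198;  6.9157·k + 5·ln C = 4.0993.
Slope k = (n·Σln d·ln f − Σln d·Σln f)/(n·Σ(ln d)² − (Σln d)²) = (5·7.1198 − 6.9157·4.0993)/14.8127 = 0.48941; ln C = (Σln f − k·Σln d)/n = 0.14293, so C = exp(0.14293) = 1.15365.

k = 0.4894, C = 1.1536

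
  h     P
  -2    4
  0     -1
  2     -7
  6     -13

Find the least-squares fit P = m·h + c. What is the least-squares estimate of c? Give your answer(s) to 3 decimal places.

c = -1.057

With design matrix A, AᵀA = [[44, 6]; [6, 4]] and AᵀP = [-100, -17]ᵀ.
Δ = 44·4 − 6² = 140.
m = ((-100)·4 − 6·(-17))/140 = -149/70; c = (44·(-17) − 6·(-100))/140 = -37/35.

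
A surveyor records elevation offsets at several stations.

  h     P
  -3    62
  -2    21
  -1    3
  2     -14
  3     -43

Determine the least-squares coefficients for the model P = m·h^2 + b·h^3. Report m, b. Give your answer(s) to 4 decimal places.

MᵀM·[m, b]ᵀ = MᵀP reads: 195·m + (-1)·b = 202;  (-1)·m + 1587·b = -3118.
(Σh^2·h^2 = 195, Σh^2·h^3 = -1, Σh^3·h^3 = 1587, Σh^2·P = 202, Σh^3·P = -3118.)
det = 195·1587 − (-1)² = 309464.
m = (202·1587 − (-1)·(-3118))/309464 = 39682/38683; b = (195·(-3118) − (-1)·202)/309464 = -75976/38683.

m = 1.0258, b = -1.9641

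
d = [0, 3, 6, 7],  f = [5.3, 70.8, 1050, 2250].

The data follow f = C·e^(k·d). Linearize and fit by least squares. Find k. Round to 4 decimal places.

Let Y = ln f. Fitting Y = k·d + ln C by least squares:
AᵀA = [[94.0000, 16.0000]; [16.0000, 4]], rhs = [108.5496, 20.6028]ᵀ  (here Σd = 16.0000, Σ(d)² = 94.0000, Σln f = 20.6028, Σd·ln f = 108.5496).
Solving (det = 120.0000): k = 0.87128, ln C = 1.66557.

k = 0.8713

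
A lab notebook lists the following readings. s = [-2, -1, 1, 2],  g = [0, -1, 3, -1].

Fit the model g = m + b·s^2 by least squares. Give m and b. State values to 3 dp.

From the data, Σ1 = 4, Σs^2 = 10, Σs^2·s^2 = 34.
And Σg = 1, Σs^2·g = -2.
So MᵀM·[m, b]ᵀ = Mᵀg: [[4, 10]; [10, 34]]·[m, b]ᵀ = [1, -2]ᵀ.
Eliminating b: 34·(row 1) − 10·(row 2) gives 36·m = 34·1 − 10·(-2) = 54, so m = 3/2.
Then b = ((-2) − 10·(3/2))/34 = -1/2.

m = 1.500, b = -0.500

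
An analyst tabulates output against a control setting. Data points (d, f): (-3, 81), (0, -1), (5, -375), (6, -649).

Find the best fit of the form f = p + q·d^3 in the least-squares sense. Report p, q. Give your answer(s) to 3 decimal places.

From the data, Σ1 = 4, Σd^3 = 314, Σd^3·d^3 = 63010.
Right-hand side: Σf = -944, Σd^3·f = -189246.
MᵀM·[p, q]ᵀ = Mᵀf becomes [[4, 314]; [314, 63010]]·[p, q]ᵀ = [-944, -189246]ᵀ.
Eliminating q: 63010·(row 1) − 314·(row 2) gives 153444·p = 63010·(-944) − 314·(-189246) = -58196, so p = -14549/38361.
Then q = ((-189246) − 314·(-14549/38361))/63010 = -115142/38361.

p = -0.379, q = -3.002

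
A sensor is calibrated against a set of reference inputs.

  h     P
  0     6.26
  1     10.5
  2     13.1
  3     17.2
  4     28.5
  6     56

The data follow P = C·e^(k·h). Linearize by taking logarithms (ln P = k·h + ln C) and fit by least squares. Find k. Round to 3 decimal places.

Taking logs, ln P = k·h + ln C, so regress ln P on h.
Σh = 16.0000, Σ(h)² = 66.0000, Σln P = 16.9783, Σh·ln P = 53.5831.
Equations: 66.0000·k + 16.0000·ln C = 53.5831;  16.0000·k + 6·ln C = 16.9783.
Δ = 66.0000·6 − (16.0000)² = 140.0000; k = (53.5831·6 − 16.0000·16.9783)/140.0000 = 0.35604, ln C = (66.0000·16.9783 − 16.0000·53.5831)/140.0000 = 1.88029.

k = 0.356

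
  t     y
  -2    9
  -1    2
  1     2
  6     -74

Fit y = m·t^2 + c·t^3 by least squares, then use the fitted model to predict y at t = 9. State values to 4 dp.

ŷ = -299.1923

Compute the Gram sums: Σt^2·t^2 = 1314, Σt^2·t^3 = 7744, Σt^3·t^3 = 46722.
For Aᵀy: Σt^2·y = -2624, Σt^3·y = -16056.
det = 1314·46722 − 7744² = 1423172.
m = ((-2624)·46722 − 7744·(-16056))/1423172 = 434784/355793; c = (1314·(-16056) − 7744·(-2624))/1423172 = -194332/355793.
At t = 9: ŷ = (434784/355793)·(81) + (-194332/355793)·(729) = -106450524/355793.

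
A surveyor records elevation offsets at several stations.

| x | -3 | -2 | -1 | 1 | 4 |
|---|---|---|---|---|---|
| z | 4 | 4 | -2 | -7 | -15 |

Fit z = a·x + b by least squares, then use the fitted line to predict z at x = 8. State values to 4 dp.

Normal-equation sums: Σx·x = 31, Σx = -1, Σ1 = 5.
Moment sums: Σx·z = -85, Σz = -16.
Normal equations: [[31, -1]; [-1, 5]]·[a, b]ᵀ = [-85, -16]ᵀ.
Determinant 31·5 − (-1)² = 154.
a = ((-85)·5 − (-1)·(-16))/154 = -63/22; b = (31·(-16) − (-1)·(-85))/154 = -83/22.
At x = 8: ẑ = (-63/22)·(8) + (-83/22)·(1) = -587/22.

ẑ = -26.6818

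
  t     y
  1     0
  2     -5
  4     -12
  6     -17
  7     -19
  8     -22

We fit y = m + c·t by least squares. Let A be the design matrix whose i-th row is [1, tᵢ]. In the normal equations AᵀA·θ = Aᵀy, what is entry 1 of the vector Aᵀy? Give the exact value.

Entry 1 ↔ basis 1, so (Aᵀy)_{1} = Σᵢ yᵢ = (1)·(0) + (1)·(-5) + (1)·(-12) + (1)·(-17) + (1)·(-19) + (1)·(-22) = -75.

-75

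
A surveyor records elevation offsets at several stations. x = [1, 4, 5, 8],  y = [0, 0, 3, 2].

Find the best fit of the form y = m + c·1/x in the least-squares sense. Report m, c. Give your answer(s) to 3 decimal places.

m = 2.135, c = -2.247

Compute the Gram sums: Σ1 = 4, Σ1/x = 63/40, Σ1/x·1/x = 1789/1600.
Right-hand side: Σy = 5, Σ1/x·y = 17/20.
Normal equations: [[4, 63/40]; [63/40, 1789/1600]]·[m, c]ᵀ = [5, 17/20]ᵀ.
Eliminating c: (1789/1600)·(row 1) − (63/40)·(row 2) gives (3187/1600)·m = (1789/1600)·5 − (63/40)·(17/20) = 6803/1600, so m = 6803/3187.
Then c = ((17/20) − (63/40)·(6803/3187))/(1789/1600) = -7160/3187.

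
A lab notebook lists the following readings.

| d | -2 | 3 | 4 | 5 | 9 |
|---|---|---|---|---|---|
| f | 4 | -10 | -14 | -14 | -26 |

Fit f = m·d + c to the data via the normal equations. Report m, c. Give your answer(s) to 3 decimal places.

Entries of AᵀA: Σd·d = 135, Σd = 19, Σ1 = 5.
For Aᵀf: Σd·f = -398, Σf = -60.
det = 135·5 − 19² = 314.
m = ((-398)·5 − 19·(-60))/314 = -425/157; c = (135·(-60) − 19·(-398))/314 = -269/157.

m = -2.707, c = -1.713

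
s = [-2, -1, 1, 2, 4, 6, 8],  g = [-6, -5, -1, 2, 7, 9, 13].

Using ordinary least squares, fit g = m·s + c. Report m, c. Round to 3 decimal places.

m = 1.971, c = -2.355

Forming MᵀM = [[126, 18]; [18, 7]] and Mᵀg = [206, 19]ᵀ gives MᵀM·[m, c]ᵀ = Mᵀg.
Determinant 126·7 − 18² = 558.
m = (206·7 − 18·19)/558 = 550/279; c = (126·19 − 18·206)/558 = -73/31.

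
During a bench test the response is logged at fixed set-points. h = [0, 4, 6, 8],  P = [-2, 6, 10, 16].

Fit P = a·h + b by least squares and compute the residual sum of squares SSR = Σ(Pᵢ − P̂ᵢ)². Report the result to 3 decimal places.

SSR = 1.600

MᵀM·[a, b]ᵀ = MᵀP reads: 116·a + 18·b = 212;  18·a + 4·b = 30.
Δ = 116·4 − 18² = 140.
a = (212·4 − 18·30)/140 = 11/5; b = (116·30 − 18·212)/140 = -12/5.
Residuals: 2/5, -2/5, -4/5, 4/5; SSR = 8/5.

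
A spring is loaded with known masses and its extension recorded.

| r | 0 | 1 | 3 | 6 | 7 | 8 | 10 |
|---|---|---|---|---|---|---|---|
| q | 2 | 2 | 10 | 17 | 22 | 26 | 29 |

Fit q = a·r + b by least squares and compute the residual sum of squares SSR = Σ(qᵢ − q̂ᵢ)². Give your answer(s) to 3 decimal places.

The normal equations are: 259·a + 35·b = 786;  35·a + 7·b = 108.
det = 259·7 − 35² = 588.
a = (786·7 − 35·108)/588 = 41/14; b = (259·108 − 35·786)/588 = 11/14.
Residuals: 17/14, -12/7, 3/7, -19/14, 5/7, 25/14, -15/14; SSR = 79/7.

SSR = 11.286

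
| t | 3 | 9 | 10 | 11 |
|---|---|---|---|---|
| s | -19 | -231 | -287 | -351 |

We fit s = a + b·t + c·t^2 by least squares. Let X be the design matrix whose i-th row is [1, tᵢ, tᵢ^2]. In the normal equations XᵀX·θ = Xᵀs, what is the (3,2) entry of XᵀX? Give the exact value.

Row 3 ↔ basis t^2, column 2 ↔ basis t, so (XᵀX)_{3,2} = Σᵢ (t^2)·(t) = (9)·(3) + (81)·(9) + (100)·(10) + (121)·(11) = 3087.

3087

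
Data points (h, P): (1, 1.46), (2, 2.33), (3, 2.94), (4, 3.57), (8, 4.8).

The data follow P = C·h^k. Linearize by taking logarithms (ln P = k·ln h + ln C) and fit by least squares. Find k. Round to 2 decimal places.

With ln Pᵢ as the transformed response and ln hᵢ as the regressor:
Σln h = 5.2575, Σ(ln h)² = 7.9333, Σln P = 5.1439, Σln h·ln P = 6.7971.
Normal system: [[7.9333, 5.2575]; [5.2575, 5]]·[k, ln C]ᵀ = [6.7971, 5.1439]ᵀ.
Δ = 7.9333·5 − (5.2575)² = 12.0252; k = (6.7971·5 − 5.2575·5.1439)/12.0252 = 0.57723, ln C = (7.9333·5.1439 − 5.2575·6.7971)/12.0252 = 0.42182.

k = 0.58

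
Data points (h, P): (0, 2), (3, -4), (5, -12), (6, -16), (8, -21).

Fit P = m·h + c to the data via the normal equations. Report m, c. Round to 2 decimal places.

AᵀA·[m, c]ᵀ = AᵀP reads: 134·m + 22·c = -336;  22·m + 5·c = -51.
Eliminating c: 5·(row 1) − 22·(row 2) gives 186·m = 5·(-336) − 22·(-51) = -558, so m = -3.
Then c = ((-51) − 22·(-3))/5 = 3.

m = -3.00, c = 3.00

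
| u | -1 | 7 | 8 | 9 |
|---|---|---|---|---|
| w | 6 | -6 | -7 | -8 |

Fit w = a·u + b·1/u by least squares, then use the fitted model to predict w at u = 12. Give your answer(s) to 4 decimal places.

From the data, Σu·u = 195, Σu·1/u = 4, Σ1/u·1/u = 266305/254016.
For Xᵀw: Σu·w = -176, Σ1/u·w = -4345/504.
So XᵀX·[a, b]ᵀ = Xᵀw: [[195, 4]; [4, 266305/254016]]·[a, b]ᵀ = [-176, -4345/504]ᵀ.
det = 195·(266305/254016) − 4² = 15955073/84672.
a = ((-176)·(266305/254016) − 4·(-4345/504))/(15955073/84672) = -38110160/47865219; b = (195·(-4345/504) − 4·(-176))/(15955073/84672) = -82733112/15955073.
At u = 12: ŵ = (-38110160/47865219)·(12) + (-82733112/15955073)·(1/12) = -159335066/15955073.

ŵ = -9.9865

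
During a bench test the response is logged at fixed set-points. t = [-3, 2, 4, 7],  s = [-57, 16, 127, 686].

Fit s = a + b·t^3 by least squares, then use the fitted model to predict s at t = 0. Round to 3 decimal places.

ŝ = -1.463

Setting ∂/∂a … = 0 gives: 4·a + 388·b = 772;  388·a + 122538·b = 245093.
Eliminating b: 122538·(row 1) − 388·(row 2) gives 339608·a = 122538·772 − 388·245093 = -496748, so a = -124187/84902.
Then b = (245093 − 388·(-124187/84902))/122538 = 170209/84902.
At t = 0: ŝ = (-124187/84902)·(1) + (170209/84902)·(0) = -124187/84902.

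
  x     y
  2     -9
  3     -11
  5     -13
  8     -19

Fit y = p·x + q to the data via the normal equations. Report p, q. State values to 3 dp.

p = -1.619, q = -5.714

Entries of AᵀA: Σx·x = 102, Σx = 18, Σ1 = 4.
And Σx·y = -268, Σy = -52.
AᵀA·[p, q]ᵀ = Aᵀy becomes [[102, 18]; [18, 4]]·[p, q]ᵀ = [-268, -52]ᵀ.
det = 102·4 − 18² = 84.
p = ((-268)·4 − 18·(-52))/84 = -34/21; q = (102·(-52) − 18·(-268))/84 = -40/7.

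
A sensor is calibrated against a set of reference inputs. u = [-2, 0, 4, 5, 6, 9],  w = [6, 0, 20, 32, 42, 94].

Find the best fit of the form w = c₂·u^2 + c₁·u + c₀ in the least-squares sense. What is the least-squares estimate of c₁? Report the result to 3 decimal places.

The normal system MᵀM·[c₂, c₁, c₀]ᵀ = Mᵀw is [[8754, 1126, 162]; [1126, 162, 22]; [162, 22, 6]]·[c₂, c₁, c₀]ᵀ = [10270, 1326, 194]ᵀ.
Inverting the 3×3 Gram matrix, [c₂, c₁, c₀]ᵀ = [15425/13728, 951/4576, 2117/1716]ᵀ.

c₁ = 0.208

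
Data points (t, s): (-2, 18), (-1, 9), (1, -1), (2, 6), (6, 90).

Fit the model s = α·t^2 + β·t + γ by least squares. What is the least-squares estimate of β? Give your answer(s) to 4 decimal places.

β = -3.3395

Normal-equation sums: Σt^2·t^2 = 1330, Σt^2·t = 216, Σt^2 = 46, Σt·t = 46, Σt = 6, Σ1 = 5.
And Σt^2·s = 3344, Σt·s = 506, Σs = 122.
So AᵀA·[α, β, γ]ᵀ = Aᵀs: [[1330, 216, 46]; [216, 46, 6]; [46, 6, 5]]·[α, β, γ]ᵀ = [3344, 506, 122]ᵀ.
Row-reducing yields α = 35468/11659, β = -38935/11659, γ = 4896/11659.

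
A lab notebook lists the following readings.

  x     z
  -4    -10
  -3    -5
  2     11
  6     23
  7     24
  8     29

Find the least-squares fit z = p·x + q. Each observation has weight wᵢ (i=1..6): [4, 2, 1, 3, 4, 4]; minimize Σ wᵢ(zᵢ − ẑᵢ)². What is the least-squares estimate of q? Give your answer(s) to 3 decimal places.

q = 3.294

MᵀWM·[p, q]ᵀ = MᵀWz reads: 646·p + 58·q = 2226;  58·p + 18·q = 242.
Eliminating q: 18·(row 1) − 58·(row 2) gives 8264·p = 18·2226 − 58·242 = 26032, so p = 3254/1033.
Then q = (242 − 58·(3254/1033))/18 = 3403/1033.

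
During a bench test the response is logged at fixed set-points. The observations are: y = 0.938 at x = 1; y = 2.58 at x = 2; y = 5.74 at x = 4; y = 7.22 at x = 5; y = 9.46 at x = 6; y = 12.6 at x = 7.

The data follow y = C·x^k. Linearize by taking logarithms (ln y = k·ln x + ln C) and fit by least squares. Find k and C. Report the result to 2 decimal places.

k = 1.29, C = 0.97

Linearized form: ln y = k·ln x + ln C. From the 6 transformed points,
Σln x = 7.4265, Σ(ln x)² = 11.9895, Σln y = 9.3889, Σln x·ln y = 15.2176.
Normal system: [[11.9895, 7.4265]; [7.4265, 6]]·[k, ln C]ᵀ = [15.2176, 9.3889]ᵀ.
Solving (det = 16.7835): k = 1.28572, ln C = -0.02660, so C = exp(-0.02660) = 0.97375.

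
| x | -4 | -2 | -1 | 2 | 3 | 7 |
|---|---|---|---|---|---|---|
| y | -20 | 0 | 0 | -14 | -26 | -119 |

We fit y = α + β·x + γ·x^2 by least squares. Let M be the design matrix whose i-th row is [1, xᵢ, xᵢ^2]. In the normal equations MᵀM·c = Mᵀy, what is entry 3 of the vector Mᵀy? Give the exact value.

Entry 3 ↔ basis x^2, so (Mᵀy)_{3} = Σᵢ (x^2)·yᵢ = (16)·(-20) + (4)·(0) + (1)·(0) + (4)·(-14) + (9)·(-26) + (49)·(-119) = -6441.

-6441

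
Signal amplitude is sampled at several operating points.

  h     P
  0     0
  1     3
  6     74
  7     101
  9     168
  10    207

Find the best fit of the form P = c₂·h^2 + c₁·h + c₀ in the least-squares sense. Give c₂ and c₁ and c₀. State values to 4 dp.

Setting ∂/∂c₂ … = 0 gives: 20259·c₂ + 2289·c₁ + 267·c₀ = 41924;  2289·c₂ + 267·c₁ + 33·c₀ = 4736;  267·c₂ + 33·c₁ + 6·c₀ = 553.
(Σh^2·h^2 = 20259, Σh^2·h = 2289, Σh^2 = 267, Σh·h = 267, Σh = 33, Σ1 = 6, Σh^2·P = 41924, Σh·P = 4736, ΣP = 553.)
Solving the 3×3 system (Gaussian elimination) gives c₂ = 15023/7176, c₁ = -1949/7176, c₀ = 448/897.

c₂ = 2.0935, c₁ = -0.2716, c₀ = 0.4994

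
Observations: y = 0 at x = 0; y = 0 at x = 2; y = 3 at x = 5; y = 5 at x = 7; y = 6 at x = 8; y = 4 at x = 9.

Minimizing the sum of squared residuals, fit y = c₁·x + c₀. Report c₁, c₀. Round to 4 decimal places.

c₁ = 0.6525, c₀ = -0.3714

Setting ∂/∂c₁ … = 0 gives: 223·c₁ + 31·c₀ = 134;  31·c₁ + 6·c₀ = 18.
(Σx·x = 223, Σx = 31, Σ1 = 6, Σx·y = 134, Σy = 18.)
Eliminating c₀: 6·(row 1) − 31·(row 2) gives 377·c₁ = 6·134 − 31·18 = 246, so c₁ = 246/377.
Then c₀ = (18 − 31·(246/377))/6 = -140/377.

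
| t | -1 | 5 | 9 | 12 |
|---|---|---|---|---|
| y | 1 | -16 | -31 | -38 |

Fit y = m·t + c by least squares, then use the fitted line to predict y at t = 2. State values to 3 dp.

ŷ = -7.947

Forming MᵀM = [[251, 25]; [25, 4]] and Mᵀy = [-816, -84]ᵀ gives MᵀM·[m, c]ᵀ = Mᵀy.
Eliminating c: 4·(row 1) − 25·(row 2) gives 379·m = 4·(-816) − 25·(-84) = -1164, so m = -1164/379.
Then c = ((-84) − 25·(-1164/379))/4 = -684/379.
At t = 2: ŷ = (-1164/379)·(2) + (-684/379)·(1) = -3012/379.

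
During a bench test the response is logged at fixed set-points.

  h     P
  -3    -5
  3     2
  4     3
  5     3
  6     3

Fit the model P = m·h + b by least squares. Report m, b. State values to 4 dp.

Entries of XᵀX: Σh·h = 95, Σh = 15, Σ1 = 5.
Right-hand side: Σh·P = 66, ΣP = 6.
Eliminating b: 5·(row 1) − 15·(row 2) gives 250·m = 5·66 − 15·6 = 240, so m = 24/25.
Then b = (6 − 15·(24/25))/5 = -42/25.

m = 0.9600, b = -1.6800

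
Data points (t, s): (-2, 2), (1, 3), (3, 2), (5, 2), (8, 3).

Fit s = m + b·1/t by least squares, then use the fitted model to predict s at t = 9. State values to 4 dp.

ŝ = 2.3305

AᵀA·[m, b]ᵀ = Aᵀs reads: 5·m + (139/120)·b = 12;  (139/120)·m + (20401/14400)·b = 413/120.
Determinant 5·(20401/14400) − (139/120)² = 20671/3600.
m = (12·(20401/14400) − (139/120)·(413/120))/(20671/3600) = 187405/82684; b = (5·(413/120) − (139/120)·12)/(20671/3600) = 11910/20671.
At t = 9: ŝ = (187405/82684)·(1) + (11910/20671)·(1/9) = 82585/35436.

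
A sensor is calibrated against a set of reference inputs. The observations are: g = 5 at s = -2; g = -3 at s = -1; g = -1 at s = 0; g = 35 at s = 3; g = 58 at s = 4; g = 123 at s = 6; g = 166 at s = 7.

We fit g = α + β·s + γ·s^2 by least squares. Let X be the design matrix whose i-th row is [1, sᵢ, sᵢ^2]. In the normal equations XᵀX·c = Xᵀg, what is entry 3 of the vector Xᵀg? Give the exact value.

13822

Entry 3 ↔ basis s^2, so (Xᵀg)_{3} = Σᵢ (s^2)·gᵢ = (4)·(5) + (1)·(-3) + (0)·(-1) + (9)·(35) + (16)·(58) + (36)·(123) + (49)·(166) = 13822.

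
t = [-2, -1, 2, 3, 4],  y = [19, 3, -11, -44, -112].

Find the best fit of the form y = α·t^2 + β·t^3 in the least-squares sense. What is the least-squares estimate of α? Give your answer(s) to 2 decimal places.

The normal equations are: 370·α + 1266·β = -2153;  1266·α + 4954·β = -8599.
det = 370·4954 − 1266² = 230224.
α = ((-2153)·4954 − 1266·(-8599))/230224 = 55093/57556; β = (370·(-8599) − 1266·(-2153))/230224 = -113983/57556.

α = 0.96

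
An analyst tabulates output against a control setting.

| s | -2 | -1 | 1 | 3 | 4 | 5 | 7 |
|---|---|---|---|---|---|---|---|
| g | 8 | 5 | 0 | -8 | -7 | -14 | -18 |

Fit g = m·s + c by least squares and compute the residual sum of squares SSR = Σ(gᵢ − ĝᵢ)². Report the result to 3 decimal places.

SSR = 11.365

Sums needed: Σs·s = 105, Σs = 17, Σ1 = 7.
Right-hand side: Σs·g = -269, Σg = -34.
Determinant 105·7 − 17² = 446.
m = ((-269)·7 − 17·(-34))/446 = -1305/446; c = (105·(-34) − 17·(-269))/446 = 1003/446.
Residuals: -45/446, -39/223, 151/223, -328/223, 1095/446, -361/223, 52/223; SSR = 5069/446.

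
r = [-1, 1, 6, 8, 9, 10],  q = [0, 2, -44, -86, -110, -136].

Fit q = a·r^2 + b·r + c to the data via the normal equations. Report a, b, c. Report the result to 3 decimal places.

Normal-equation sums: Σr^2·r^2 = 21955, Σr^2·r = 2457, Σr^2 = 283, Σr·r = 283, Σr = 33, Σ1 = 6.
For Xᵀq: Σr^2·q = -29596, Σr·q = -3300, Σq = -374.
Row-reducing yields a = -35317/23510, b = 25419/23510, c = 30262/11755.

a = -1.502, b = 1.081, c = 2.574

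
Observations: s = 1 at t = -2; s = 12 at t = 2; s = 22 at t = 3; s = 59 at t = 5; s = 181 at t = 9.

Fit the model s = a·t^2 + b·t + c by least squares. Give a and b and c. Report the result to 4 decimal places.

a = 1.9999, b = 2.3225, c = -2.0951

Entries of AᵀA: Σt^2·t^2 = 7299, Σt^2·t = 881, Σt^2 = 123, Σt·t = 123, Σt = 17, Σ1 = 5.
Moment sums: Σt^2·s = 16386, Σt·s = 2012, Σs = 275.
Solving the 3×3 system (Gaussian elimination) gives a = 161067/80536, b = 187047/80536, c = -21091/10067.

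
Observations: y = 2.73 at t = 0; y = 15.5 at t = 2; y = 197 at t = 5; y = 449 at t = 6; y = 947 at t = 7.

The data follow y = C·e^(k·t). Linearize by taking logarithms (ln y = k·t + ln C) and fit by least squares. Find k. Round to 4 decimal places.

k = 0.8399

Taking logs, ln y = k·t + ln C, so regress ln y on t.
XᵀX = [[114.0000, 20.0000]; [20.0000, 5]], rhs = [116.5129, 21.9887]ᵀ  (here Σt = 20.0000, Σ(t)² = 114.0000, Σln y = 21.9887, Σt·ln y = 116.5129).
Δ = 114.0000·5 − (20.0000)² = 170.0000; k = (116.5129·5 − 20.0000·21.9887)/170.0000 = 0.83995, ln C = (114.0000·21.9887 − 20.0000·116.5129)/170.0000 = 1.03794.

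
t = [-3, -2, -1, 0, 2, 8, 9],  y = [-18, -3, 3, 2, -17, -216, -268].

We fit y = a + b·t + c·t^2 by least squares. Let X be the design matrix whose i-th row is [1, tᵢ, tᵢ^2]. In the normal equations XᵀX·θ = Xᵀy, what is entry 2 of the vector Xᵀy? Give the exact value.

Entry 2 ↔ basis t, so (Xᵀy)_{2} = Σᵢ (t)·yᵢ = (-3)·(-18) + (-2)·(-3) + (-1)·(3) + (0)·(2) + (2)·(-17) + (8)·(-216) + (9)·(-268) = -4117.

-4117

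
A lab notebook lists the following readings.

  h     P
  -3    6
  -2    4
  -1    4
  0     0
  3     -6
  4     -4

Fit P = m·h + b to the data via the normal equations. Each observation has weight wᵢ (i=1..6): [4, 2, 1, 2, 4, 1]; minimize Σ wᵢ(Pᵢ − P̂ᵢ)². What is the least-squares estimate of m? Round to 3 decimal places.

Entries of XᵀWX: Σwᵢ·h·h = 97, Σwᵢ·h = -1, Σwᵢ·1 = 14.
Moment sums: Σwᵢ·h·P = -180, Σwᵢ·P = 8.
Normal equations: [[97, -1]; [-1, 14]]·[m, b]ᵀ = [-180, 8]ᵀ.
Δ = 97·14 − (-1)² = 1357.
m = ((-180)·14 − (-1)·8)/1357 = -2512/1357; b = (97·8 − (-1)·(-180))/1357 = 596/1357.

m = -1.851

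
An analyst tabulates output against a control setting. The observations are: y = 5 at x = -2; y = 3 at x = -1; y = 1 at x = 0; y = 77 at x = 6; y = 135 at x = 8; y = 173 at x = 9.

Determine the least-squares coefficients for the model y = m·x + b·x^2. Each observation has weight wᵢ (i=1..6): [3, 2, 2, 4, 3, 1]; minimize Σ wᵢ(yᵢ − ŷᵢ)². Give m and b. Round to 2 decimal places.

The normal equations are: 431·m + 3103·b = 6609;  3103·m + 24083·b = 51087.
Determinant 431·24083 − 3103² = 751164.
m = (6609·24083 − 3103·51087)/751164 = 106931/125194; b = (431·51087 − 3103·6609)/751164 = 251795/125194.

m = 0.85, b = 2.01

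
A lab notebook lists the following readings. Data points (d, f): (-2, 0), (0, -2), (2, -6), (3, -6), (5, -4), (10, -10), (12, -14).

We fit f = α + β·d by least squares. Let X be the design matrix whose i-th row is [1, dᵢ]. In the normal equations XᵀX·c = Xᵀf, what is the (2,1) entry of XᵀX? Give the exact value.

Row 2 ↔ basis d, column 1 ↔ basis 1, so (XᵀX)_{2,1} = Σᵢ d = (-2)·(1) + (0)·(1) + (2)·(1) + (3)·(1) + (5)·(1) + (10)·(1) + (12)·(1) = 30.

30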